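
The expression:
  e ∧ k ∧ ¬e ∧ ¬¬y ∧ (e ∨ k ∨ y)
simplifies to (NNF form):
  False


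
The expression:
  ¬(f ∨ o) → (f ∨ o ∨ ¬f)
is always true.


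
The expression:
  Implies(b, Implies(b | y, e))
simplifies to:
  e | ~b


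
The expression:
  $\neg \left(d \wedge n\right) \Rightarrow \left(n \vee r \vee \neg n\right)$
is always true.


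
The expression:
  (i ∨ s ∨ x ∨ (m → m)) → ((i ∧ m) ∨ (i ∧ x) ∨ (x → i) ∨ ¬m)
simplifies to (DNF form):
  i ∨ ¬m ∨ ¬x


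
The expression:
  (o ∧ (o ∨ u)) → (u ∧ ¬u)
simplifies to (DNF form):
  ¬o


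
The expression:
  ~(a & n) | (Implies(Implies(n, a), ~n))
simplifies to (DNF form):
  ~a | ~n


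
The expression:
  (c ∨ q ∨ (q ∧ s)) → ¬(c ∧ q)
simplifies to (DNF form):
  ¬c ∨ ¬q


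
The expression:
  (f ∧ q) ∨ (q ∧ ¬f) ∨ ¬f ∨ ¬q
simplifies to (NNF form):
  True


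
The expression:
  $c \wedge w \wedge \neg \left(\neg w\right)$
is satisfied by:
  {c: True, w: True}


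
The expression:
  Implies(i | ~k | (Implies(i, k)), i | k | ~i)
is always true.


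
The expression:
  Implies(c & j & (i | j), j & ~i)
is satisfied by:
  {c: False, i: False, j: False}
  {j: True, c: False, i: False}
  {i: True, c: False, j: False}
  {j: True, i: True, c: False}
  {c: True, j: False, i: False}
  {j: True, c: True, i: False}
  {i: True, c: True, j: False}


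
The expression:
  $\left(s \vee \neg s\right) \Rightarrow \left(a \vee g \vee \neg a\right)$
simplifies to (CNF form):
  $\text{True}$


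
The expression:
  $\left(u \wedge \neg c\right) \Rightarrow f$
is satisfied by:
  {c: True, f: True, u: False}
  {c: True, f: False, u: False}
  {f: True, c: False, u: False}
  {c: False, f: False, u: False}
  {c: True, u: True, f: True}
  {c: True, u: True, f: False}
  {u: True, f: True, c: False}


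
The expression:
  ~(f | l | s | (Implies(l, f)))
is never true.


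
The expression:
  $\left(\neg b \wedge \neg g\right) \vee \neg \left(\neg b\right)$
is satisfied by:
  {b: True, g: False}
  {g: False, b: False}
  {g: True, b: True}


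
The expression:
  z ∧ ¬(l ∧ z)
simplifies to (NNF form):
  z ∧ ¬l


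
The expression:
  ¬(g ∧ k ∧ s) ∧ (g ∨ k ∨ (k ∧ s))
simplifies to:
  (g ∧ ¬k) ∨ (k ∧ ¬g) ∨ (k ∧ ¬s)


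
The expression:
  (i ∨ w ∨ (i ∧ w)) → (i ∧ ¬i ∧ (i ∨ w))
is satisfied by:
  {i: False, w: False}


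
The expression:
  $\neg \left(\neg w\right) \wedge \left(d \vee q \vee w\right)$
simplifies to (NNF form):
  $w$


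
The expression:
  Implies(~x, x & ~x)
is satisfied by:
  {x: True}


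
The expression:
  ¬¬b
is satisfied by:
  {b: True}


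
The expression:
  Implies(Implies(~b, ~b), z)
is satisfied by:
  {z: True}


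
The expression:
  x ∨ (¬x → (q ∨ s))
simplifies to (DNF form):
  q ∨ s ∨ x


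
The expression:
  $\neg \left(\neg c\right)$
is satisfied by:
  {c: True}


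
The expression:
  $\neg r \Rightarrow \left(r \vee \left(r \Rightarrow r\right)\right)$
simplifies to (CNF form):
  $\text{True}$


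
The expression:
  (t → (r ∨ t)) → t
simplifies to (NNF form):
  t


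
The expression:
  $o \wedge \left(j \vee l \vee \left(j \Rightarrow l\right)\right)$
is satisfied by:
  {o: True}


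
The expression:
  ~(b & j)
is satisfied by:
  {b: False, j: False}
  {j: True, b: False}
  {b: True, j: False}


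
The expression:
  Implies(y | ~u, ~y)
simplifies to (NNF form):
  ~y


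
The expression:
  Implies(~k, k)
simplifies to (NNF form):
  k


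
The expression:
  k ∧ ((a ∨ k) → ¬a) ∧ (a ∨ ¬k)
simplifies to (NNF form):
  False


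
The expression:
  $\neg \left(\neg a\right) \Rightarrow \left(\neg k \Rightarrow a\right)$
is always true.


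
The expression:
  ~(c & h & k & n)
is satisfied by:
  {h: False, k: False, n: False, c: False}
  {c: True, h: False, k: False, n: False}
  {n: True, h: False, k: False, c: False}
  {c: True, n: True, h: False, k: False}
  {k: True, c: False, h: False, n: False}
  {c: True, k: True, h: False, n: False}
  {n: True, k: True, c: False, h: False}
  {c: True, n: True, k: True, h: False}
  {h: True, n: False, k: False, c: False}
  {c: True, h: True, n: False, k: False}
  {n: True, h: True, c: False, k: False}
  {c: True, n: True, h: True, k: False}
  {k: True, h: True, n: False, c: False}
  {c: True, k: True, h: True, n: False}
  {n: True, k: True, h: True, c: False}


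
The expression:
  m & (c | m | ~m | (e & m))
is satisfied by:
  {m: True}


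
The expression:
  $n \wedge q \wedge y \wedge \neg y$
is never true.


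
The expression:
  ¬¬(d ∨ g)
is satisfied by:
  {d: True, g: True}
  {d: True, g: False}
  {g: True, d: False}


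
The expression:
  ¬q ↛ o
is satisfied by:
  {o: True, q: False}
  {q: False, o: False}
  {q: True, o: True}


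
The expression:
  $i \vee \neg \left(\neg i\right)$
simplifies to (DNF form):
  $i$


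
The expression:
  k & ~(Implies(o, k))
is never true.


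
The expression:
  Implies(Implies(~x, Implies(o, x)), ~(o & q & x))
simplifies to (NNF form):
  ~o | ~q | ~x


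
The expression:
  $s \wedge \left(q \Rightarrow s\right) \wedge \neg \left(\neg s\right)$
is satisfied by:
  {s: True}


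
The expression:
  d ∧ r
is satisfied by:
  {r: True, d: True}


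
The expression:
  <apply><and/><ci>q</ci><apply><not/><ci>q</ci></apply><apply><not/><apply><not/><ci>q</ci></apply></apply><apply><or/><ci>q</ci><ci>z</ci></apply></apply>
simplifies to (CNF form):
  <false/>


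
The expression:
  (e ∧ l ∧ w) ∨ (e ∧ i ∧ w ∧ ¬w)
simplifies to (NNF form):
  e ∧ l ∧ w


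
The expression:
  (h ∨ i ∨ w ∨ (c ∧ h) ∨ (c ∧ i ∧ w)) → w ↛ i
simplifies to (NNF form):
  ¬i ∧ (w ∨ ¬h)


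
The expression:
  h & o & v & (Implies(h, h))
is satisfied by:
  {h: True, o: True, v: True}


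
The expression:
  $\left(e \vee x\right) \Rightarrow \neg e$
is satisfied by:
  {e: False}


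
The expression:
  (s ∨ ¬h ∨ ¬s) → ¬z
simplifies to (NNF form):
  ¬z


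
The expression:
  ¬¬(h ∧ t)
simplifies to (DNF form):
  h ∧ t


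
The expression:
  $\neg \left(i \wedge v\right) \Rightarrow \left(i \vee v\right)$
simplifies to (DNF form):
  $i \vee v$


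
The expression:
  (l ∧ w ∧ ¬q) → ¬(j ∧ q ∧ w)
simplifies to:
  True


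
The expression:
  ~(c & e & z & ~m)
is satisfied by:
  {m: True, c: False, z: False, e: False}
  {e: False, c: False, m: False, z: False}
  {e: True, m: True, c: False, z: False}
  {e: True, c: False, m: False, z: False}
  {z: True, m: True, e: False, c: False}
  {z: True, e: False, c: False, m: False}
  {z: True, e: True, m: True, c: False}
  {z: True, e: True, c: False, m: False}
  {m: True, c: True, z: False, e: False}
  {c: True, z: False, m: False, e: False}
  {e: True, c: True, m: True, z: False}
  {e: True, c: True, z: False, m: False}
  {m: True, c: True, z: True, e: False}
  {c: True, z: True, e: False, m: False}
  {e: True, c: True, z: True, m: True}


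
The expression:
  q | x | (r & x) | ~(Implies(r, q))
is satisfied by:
  {r: True, x: True, q: True}
  {r: True, x: True, q: False}
  {r: True, q: True, x: False}
  {r: True, q: False, x: False}
  {x: True, q: True, r: False}
  {x: True, q: False, r: False}
  {q: True, x: False, r: False}


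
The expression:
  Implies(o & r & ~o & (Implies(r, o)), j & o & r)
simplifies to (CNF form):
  True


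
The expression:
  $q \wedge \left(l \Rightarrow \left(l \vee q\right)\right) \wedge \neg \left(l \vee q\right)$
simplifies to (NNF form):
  $\text{False}$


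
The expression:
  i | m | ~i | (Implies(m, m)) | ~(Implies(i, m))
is always true.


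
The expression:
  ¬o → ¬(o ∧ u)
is always true.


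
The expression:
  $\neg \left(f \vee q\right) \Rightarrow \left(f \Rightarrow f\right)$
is always true.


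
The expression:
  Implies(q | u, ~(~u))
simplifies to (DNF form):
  u | ~q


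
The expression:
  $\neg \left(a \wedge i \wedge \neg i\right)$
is always true.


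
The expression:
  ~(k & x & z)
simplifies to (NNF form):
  ~k | ~x | ~z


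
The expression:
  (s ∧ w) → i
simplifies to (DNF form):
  i ∨ ¬s ∨ ¬w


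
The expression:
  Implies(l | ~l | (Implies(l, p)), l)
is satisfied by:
  {l: True}


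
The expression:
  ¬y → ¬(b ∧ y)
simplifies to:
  True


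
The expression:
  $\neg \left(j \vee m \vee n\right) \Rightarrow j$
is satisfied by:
  {n: True, m: True, j: True}
  {n: True, m: True, j: False}
  {n: True, j: True, m: False}
  {n: True, j: False, m: False}
  {m: True, j: True, n: False}
  {m: True, j: False, n: False}
  {j: True, m: False, n: False}


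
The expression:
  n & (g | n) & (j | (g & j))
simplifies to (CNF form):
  j & n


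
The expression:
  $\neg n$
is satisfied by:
  {n: False}


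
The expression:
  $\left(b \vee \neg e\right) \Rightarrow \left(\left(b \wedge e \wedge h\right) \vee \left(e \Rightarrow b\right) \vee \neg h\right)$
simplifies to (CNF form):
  $\text{True}$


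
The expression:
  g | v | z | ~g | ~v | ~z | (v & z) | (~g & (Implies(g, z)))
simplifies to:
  True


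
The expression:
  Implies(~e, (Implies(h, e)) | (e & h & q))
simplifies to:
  e | ~h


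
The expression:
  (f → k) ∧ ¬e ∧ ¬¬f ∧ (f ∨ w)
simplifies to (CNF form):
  f ∧ k ∧ ¬e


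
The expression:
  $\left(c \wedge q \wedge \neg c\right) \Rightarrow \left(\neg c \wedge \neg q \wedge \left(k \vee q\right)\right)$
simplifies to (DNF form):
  $\text{True}$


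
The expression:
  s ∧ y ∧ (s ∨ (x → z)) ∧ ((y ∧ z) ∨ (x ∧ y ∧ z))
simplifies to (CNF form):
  s ∧ y ∧ z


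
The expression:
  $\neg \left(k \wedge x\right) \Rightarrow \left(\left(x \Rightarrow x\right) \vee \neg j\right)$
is always true.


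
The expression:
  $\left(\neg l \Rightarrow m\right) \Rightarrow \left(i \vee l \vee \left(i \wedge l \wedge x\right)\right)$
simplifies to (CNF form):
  $i \vee l \vee \neg m$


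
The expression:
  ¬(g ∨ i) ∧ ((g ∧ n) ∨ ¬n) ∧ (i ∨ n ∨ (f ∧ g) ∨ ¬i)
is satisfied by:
  {n: False, i: False, g: False}


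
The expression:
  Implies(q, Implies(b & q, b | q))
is always true.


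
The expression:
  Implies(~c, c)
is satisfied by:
  {c: True}


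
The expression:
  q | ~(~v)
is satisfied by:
  {q: True, v: True}
  {q: True, v: False}
  {v: True, q: False}


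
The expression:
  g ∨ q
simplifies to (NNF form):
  g ∨ q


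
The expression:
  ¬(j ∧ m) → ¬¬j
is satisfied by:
  {j: True}


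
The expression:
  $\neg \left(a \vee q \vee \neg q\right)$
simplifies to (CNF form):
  $\text{False}$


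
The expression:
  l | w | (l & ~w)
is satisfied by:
  {l: True, w: True}
  {l: True, w: False}
  {w: True, l: False}


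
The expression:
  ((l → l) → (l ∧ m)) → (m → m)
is always true.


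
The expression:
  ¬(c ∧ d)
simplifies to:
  ¬c ∨ ¬d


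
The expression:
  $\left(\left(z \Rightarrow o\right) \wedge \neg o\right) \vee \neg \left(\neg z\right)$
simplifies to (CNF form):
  $z \vee \neg o$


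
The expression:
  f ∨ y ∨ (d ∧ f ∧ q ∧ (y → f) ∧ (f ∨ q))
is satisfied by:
  {y: True, f: True}
  {y: True, f: False}
  {f: True, y: False}


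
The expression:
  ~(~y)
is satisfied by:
  {y: True}


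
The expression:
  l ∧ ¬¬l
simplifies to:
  l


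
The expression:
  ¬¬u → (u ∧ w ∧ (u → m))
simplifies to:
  (m ∧ w) ∨ ¬u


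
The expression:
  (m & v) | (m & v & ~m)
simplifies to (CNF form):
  m & v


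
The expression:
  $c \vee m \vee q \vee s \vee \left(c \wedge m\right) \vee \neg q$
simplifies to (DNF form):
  $\text{True}$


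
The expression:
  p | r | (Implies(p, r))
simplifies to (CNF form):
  True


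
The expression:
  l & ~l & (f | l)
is never true.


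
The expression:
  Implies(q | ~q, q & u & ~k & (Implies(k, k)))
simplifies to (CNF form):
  q & u & ~k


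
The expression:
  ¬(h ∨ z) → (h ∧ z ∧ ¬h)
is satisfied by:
  {z: True, h: True}
  {z: True, h: False}
  {h: True, z: False}


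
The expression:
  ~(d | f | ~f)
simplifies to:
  False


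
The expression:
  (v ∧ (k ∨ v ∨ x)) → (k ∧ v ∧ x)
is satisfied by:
  {x: True, k: True, v: False}
  {x: True, k: False, v: False}
  {k: True, x: False, v: False}
  {x: False, k: False, v: False}
  {x: True, v: True, k: True}


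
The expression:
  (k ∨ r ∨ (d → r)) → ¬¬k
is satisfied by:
  {k: True, d: True, r: False}
  {k: True, d: False, r: False}
  {r: True, k: True, d: True}
  {r: True, k: True, d: False}
  {d: True, r: False, k: False}


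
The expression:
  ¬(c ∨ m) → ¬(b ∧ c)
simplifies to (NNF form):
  True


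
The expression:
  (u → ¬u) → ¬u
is always true.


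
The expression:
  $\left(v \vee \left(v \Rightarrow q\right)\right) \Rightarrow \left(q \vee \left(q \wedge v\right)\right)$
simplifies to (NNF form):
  $q$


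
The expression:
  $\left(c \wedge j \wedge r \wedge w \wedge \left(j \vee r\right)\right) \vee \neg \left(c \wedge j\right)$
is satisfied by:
  {r: True, w: True, c: False, j: False}
  {r: True, w: False, c: False, j: False}
  {w: True, r: False, c: False, j: False}
  {r: False, w: False, c: False, j: False}
  {j: True, r: True, w: True, c: False}
  {j: True, r: True, w: False, c: False}
  {j: True, w: True, r: False, c: False}
  {j: True, w: False, r: False, c: False}
  {r: True, c: True, w: True, j: False}
  {r: True, c: True, w: False, j: False}
  {c: True, w: True, r: False, j: False}
  {c: True, r: False, w: False, j: False}
  {j: True, r: True, c: True, w: True}


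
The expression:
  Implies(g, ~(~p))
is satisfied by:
  {p: True, g: False}
  {g: False, p: False}
  {g: True, p: True}


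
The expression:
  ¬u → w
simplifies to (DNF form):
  u ∨ w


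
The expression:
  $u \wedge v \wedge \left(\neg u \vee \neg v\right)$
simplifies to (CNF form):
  $\text{False}$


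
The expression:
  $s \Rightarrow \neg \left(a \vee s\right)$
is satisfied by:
  {s: False}


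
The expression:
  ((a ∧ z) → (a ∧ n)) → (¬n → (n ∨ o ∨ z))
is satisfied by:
  {n: True, o: True, z: True}
  {n: True, o: True, z: False}
  {n: True, z: True, o: False}
  {n: True, z: False, o: False}
  {o: True, z: True, n: False}
  {o: True, z: False, n: False}
  {z: True, o: False, n: False}


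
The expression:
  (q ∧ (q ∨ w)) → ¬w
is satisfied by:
  {w: False, q: False}
  {q: True, w: False}
  {w: True, q: False}


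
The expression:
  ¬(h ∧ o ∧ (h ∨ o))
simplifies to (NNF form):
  ¬h ∨ ¬o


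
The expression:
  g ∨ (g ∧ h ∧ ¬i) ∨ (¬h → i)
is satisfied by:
  {i: True, g: True, h: True}
  {i: True, g: True, h: False}
  {i: True, h: True, g: False}
  {i: True, h: False, g: False}
  {g: True, h: True, i: False}
  {g: True, h: False, i: False}
  {h: True, g: False, i: False}


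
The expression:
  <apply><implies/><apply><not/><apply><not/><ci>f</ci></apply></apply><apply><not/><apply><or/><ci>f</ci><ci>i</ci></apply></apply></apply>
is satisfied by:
  {f: False}


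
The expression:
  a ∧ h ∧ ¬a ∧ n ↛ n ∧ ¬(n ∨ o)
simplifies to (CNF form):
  False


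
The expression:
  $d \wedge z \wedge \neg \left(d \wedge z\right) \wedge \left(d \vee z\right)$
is never true.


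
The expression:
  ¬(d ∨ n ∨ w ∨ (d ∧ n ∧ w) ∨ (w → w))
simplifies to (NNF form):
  False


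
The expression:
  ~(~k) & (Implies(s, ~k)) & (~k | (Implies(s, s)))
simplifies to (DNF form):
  k & ~s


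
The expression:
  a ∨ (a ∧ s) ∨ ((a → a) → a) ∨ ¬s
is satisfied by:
  {a: True, s: False}
  {s: False, a: False}
  {s: True, a: True}


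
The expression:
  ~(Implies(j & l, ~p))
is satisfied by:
  {p: True, j: True, l: True}


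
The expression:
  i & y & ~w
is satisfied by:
  {i: True, y: True, w: False}


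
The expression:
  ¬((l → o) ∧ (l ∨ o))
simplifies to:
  ¬o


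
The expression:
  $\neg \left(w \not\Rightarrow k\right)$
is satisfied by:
  {k: True, w: False}
  {w: False, k: False}
  {w: True, k: True}


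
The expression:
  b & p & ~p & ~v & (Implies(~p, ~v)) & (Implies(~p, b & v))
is never true.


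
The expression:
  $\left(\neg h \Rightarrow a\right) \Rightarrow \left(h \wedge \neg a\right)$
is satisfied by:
  {a: False}


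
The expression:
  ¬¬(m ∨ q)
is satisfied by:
  {q: True, m: True}
  {q: True, m: False}
  {m: True, q: False}


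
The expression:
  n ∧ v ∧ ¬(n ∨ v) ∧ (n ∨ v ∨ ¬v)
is never true.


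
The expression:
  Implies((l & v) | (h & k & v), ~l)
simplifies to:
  ~l | ~v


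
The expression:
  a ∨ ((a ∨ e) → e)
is always true.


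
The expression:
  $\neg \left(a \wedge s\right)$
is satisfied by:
  {s: False, a: False}
  {a: True, s: False}
  {s: True, a: False}


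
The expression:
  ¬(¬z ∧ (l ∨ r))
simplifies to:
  z ∨ (¬l ∧ ¬r)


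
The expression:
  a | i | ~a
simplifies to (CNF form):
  True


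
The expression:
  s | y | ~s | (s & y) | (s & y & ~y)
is always true.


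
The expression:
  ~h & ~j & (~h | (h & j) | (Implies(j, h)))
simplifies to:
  ~h & ~j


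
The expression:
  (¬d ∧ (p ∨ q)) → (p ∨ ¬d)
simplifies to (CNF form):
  True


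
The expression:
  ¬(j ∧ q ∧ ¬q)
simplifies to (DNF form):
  True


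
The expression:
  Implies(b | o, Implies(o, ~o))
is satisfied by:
  {o: False}


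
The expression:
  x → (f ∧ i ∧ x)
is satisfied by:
  {f: True, i: True, x: False}
  {f: True, i: False, x: False}
  {i: True, f: False, x: False}
  {f: False, i: False, x: False}
  {x: True, f: True, i: True}


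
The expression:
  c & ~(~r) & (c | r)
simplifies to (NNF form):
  c & r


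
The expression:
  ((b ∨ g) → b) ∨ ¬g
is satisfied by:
  {b: True, g: False}
  {g: False, b: False}
  {g: True, b: True}


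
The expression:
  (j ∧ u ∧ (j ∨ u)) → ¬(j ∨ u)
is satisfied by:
  {u: False, j: False}
  {j: True, u: False}
  {u: True, j: False}


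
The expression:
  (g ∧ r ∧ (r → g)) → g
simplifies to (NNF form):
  True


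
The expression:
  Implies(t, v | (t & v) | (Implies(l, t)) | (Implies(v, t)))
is always true.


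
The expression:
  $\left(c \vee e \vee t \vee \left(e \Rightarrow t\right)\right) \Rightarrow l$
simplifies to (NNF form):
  $l$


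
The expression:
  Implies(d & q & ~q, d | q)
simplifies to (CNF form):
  True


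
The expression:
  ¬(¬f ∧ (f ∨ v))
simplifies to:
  f ∨ ¬v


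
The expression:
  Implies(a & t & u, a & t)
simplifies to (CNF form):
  True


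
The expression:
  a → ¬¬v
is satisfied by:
  {v: True, a: False}
  {a: False, v: False}
  {a: True, v: True}


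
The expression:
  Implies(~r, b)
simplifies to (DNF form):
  b | r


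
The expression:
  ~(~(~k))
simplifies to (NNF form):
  ~k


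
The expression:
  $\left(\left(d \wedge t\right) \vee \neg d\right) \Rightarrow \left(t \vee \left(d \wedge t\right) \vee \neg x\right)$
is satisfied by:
  {d: True, t: True, x: False}
  {d: True, x: False, t: False}
  {t: True, x: False, d: False}
  {t: False, x: False, d: False}
  {d: True, t: True, x: True}
  {d: True, x: True, t: False}
  {t: True, x: True, d: False}


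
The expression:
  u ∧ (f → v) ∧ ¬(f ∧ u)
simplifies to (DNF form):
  u ∧ ¬f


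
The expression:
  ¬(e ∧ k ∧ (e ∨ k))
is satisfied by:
  {k: False, e: False}
  {e: True, k: False}
  {k: True, e: False}


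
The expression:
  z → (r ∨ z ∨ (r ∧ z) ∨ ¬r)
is always true.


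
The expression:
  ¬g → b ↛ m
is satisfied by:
  {b: True, g: True, m: False}
  {g: True, m: False, b: False}
  {b: True, g: True, m: True}
  {g: True, m: True, b: False}
  {b: True, m: False, g: False}


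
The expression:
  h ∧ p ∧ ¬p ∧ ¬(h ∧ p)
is never true.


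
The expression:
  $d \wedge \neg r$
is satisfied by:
  {d: True, r: False}


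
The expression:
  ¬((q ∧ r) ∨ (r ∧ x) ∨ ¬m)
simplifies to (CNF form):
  m ∧ (¬q ∨ ¬r) ∧ (¬r ∨ ¬x)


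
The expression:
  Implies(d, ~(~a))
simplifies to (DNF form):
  a | ~d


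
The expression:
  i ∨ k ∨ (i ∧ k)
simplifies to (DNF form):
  i ∨ k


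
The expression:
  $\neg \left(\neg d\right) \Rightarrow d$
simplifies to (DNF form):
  $\text{True}$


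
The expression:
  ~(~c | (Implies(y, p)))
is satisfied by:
  {c: True, y: True, p: False}


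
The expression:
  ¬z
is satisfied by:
  {z: False}


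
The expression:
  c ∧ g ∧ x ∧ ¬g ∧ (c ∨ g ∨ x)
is never true.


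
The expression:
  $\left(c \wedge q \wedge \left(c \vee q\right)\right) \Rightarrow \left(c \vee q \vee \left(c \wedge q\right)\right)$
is always true.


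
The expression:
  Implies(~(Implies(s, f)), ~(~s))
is always true.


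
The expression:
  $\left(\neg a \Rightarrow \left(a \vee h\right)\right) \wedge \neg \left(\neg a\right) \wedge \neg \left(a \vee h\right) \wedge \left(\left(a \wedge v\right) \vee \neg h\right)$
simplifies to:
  $\text{False}$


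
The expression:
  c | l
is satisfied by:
  {c: True, l: True}
  {c: True, l: False}
  {l: True, c: False}


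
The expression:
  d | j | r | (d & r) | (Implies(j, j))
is always true.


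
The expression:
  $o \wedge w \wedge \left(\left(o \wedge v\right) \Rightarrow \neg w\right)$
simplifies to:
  $o \wedge w \wedge \neg v$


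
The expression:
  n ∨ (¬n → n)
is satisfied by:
  {n: True}


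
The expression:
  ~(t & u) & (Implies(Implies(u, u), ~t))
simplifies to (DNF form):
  ~t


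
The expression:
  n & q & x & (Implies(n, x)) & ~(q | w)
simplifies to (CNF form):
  False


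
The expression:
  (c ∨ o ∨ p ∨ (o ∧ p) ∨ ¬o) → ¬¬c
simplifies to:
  c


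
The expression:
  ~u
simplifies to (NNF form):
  ~u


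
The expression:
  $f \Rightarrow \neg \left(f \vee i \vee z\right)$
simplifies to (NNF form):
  $\neg f$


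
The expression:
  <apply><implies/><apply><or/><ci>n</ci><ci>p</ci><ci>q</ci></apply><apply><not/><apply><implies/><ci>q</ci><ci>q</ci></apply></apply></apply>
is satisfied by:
  {n: False, q: False, p: False}


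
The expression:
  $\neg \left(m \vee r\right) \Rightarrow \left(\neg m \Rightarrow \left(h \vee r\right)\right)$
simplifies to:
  $h \vee m \vee r$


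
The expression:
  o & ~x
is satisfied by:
  {o: True, x: False}


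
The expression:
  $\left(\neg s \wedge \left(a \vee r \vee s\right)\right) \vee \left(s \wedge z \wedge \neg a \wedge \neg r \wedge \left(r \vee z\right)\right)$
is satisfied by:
  {r: True, z: True, a: False, s: False}
  {r: True, z: False, a: False, s: False}
  {a: True, z: True, r: False, s: False}
  {a: True, r: False, z: False, s: False}
  {r: True, a: True, z: True, s: False}
  {r: True, a: True, z: False, s: False}
  {s: True, z: True, r: False, a: False}


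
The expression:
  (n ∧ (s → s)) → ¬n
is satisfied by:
  {n: False}


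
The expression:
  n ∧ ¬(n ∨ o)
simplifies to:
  False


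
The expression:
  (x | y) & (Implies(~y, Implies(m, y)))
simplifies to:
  y | (x & ~m)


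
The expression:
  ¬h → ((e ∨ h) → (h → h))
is always true.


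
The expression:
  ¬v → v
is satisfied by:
  {v: True}


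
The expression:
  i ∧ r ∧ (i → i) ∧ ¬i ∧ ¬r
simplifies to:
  False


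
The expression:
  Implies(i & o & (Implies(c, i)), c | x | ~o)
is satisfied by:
  {x: True, c: True, i: False, o: False}
  {x: True, c: False, i: False, o: False}
  {c: True, x: False, i: False, o: False}
  {x: False, c: False, i: False, o: False}
  {o: True, x: True, c: True, i: False}
  {o: True, x: True, c: False, i: False}
  {o: True, c: True, x: False, i: False}
  {o: True, c: False, x: False, i: False}
  {x: True, i: True, c: True, o: False}
  {x: True, i: True, c: False, o: False}
  {i: True, c: True, x: False, o: False}
  {i: True, x: False, c: False, o: False}
  {o: True, i: True, x: True, c: True}
  {o: True, i: True, x: True, c: False}
  {o: True, i: True, c: True, x: False}


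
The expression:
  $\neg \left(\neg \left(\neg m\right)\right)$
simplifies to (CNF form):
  $\neg m$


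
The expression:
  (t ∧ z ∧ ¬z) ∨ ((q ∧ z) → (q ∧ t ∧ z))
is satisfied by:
  {t: True, q: False, z: False}
  {q: False, z: False, t: False}
  {t: True, z: True, q: False}
  {z: True, q: False, t: False}
  {t: True, q: True, z: False}
  {q: True, t: False, z: False}
  {t: True, z: True, q: True}


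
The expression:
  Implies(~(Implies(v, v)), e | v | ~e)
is always true.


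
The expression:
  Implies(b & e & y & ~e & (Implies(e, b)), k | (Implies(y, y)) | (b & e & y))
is always true.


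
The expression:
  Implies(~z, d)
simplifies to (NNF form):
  d | z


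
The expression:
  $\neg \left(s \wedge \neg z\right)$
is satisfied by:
  {z: True, s: False}
  {s: False, z: False}
  {s: True, z: True}


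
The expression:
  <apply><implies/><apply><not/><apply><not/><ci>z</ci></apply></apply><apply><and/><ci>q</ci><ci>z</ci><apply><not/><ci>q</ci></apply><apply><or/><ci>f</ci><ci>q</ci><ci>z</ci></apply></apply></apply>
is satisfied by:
  {z: False}


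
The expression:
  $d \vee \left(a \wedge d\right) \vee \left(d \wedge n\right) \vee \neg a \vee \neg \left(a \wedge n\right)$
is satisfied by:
  {d: True, n: False, a: False}
  {d: False, n: False, a: False}
  {a: True, d: True, n: False}
  {a: True, d: False, n: False}
  {n: True, d: True, a: False}
  {n: True, d: False, a: False}
  {n: True, a: True, d: True}


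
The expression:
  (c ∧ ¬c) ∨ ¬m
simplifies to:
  ¬m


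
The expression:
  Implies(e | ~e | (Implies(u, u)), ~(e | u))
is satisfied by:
  {u: False, e: False}


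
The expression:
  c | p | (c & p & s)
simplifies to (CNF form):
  c | p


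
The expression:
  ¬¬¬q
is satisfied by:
  {q: False}


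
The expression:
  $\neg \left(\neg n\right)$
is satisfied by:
  {n: True}


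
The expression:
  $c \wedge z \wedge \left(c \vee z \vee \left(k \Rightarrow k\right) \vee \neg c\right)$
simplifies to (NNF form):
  $c \wedge z$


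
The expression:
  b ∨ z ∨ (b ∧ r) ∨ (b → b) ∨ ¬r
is always true.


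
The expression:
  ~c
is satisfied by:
  {c: False}


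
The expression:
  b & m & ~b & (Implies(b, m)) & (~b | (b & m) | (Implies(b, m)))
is never true.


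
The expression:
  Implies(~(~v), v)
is always true.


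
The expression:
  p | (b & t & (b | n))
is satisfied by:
  {t: True, p: True, b: True}
  {t: True, p: True, b: False}
  {p: True, b: True, t: False}
  {p: True, b: False, t: False}
  {t: True, b: True, p: False}


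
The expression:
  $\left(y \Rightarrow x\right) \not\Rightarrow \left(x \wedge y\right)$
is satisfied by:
  {y: False}


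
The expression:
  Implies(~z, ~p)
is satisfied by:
  {z: True, p: False}
  {p: False, z: False}
  {p: True, z: True}


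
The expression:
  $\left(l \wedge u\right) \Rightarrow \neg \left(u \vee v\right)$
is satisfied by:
  {l: False, u: False}
  {u: True, l: False}
  {l: True, u: False}


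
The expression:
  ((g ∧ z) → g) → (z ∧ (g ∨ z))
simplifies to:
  z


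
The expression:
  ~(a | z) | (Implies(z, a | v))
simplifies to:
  a | v | ~z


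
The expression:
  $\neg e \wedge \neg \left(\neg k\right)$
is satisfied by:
  {k: True, e: False}


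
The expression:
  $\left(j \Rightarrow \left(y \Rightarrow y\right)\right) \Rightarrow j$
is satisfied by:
  {j: True}


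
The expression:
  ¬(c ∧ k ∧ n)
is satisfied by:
  {k: False, n: False, c: False}
  {c: True, k: False, n: False}
  {n: True, k: False, c: False}
  {c: True, n: True, k: False}
  {k: True, c: False, n: False}
  {c: True, k: True, n: False}
  {n: True, k: True, c: False}


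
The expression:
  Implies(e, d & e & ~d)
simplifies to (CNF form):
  ~e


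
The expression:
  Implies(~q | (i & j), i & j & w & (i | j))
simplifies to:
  (q & ~i) | (q & ~j) | (i & j & w)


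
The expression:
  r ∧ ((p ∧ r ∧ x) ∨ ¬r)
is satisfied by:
  {r: True, p: True, x: True}


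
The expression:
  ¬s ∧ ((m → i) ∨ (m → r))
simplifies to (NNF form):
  ¬s ∧ (i ∨ r ∨ ¬m)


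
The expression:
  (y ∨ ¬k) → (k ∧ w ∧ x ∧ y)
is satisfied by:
  {w: True, x: True, k: True, y: False}
  {w: True, k: True, x: False, y: False}
  {x: True, k: True, w: False, y: False}
  {k: True, w: False, x: False, y: False}
  {y: True, w: True, x: True, k: True}


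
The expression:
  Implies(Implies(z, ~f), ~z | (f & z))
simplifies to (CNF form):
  f | ~z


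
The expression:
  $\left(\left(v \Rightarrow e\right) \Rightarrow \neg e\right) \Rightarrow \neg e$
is always true.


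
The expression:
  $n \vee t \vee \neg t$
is always true.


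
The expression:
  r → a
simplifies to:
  a ∨ ¬r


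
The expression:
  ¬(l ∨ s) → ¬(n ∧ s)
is always true.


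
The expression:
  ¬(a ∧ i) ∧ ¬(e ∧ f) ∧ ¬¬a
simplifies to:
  a ∧ ¬i ∧ (¬e ∨ ¬f)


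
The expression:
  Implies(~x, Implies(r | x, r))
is always true.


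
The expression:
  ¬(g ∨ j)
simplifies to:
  ¬g ∧ ¬j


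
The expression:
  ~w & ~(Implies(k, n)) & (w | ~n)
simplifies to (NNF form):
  k & ~n & ~w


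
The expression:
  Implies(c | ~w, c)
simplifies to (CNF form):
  c | w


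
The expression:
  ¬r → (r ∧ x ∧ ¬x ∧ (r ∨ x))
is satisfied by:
  {r: True}


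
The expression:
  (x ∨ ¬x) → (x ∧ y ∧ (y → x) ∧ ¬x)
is never true.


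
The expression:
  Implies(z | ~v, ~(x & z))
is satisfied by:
  {z: False, x: False}
  {x: True, z: False}
  {z: True, x: False}


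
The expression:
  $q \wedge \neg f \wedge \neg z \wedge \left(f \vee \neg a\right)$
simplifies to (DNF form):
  $q \wedge \neg a \wedge \neg f \wedge \neg z$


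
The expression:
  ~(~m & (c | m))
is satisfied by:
  {m: True, c: False}
  {c: False, m: False}
  {c: True, m: True}


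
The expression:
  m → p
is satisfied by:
  {p: True, m: False}
  {m: False, p: False}
  {m: True, p: True}


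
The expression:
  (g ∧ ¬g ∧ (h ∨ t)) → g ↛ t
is always true.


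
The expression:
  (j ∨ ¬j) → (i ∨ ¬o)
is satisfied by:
  {i: True, o: False}
  {o: False, i: False}
  {o: True, i: True}


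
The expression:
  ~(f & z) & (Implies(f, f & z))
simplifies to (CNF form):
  ~f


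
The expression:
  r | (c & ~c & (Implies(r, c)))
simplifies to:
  r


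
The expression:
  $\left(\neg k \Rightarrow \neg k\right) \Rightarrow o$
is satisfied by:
  {o: True}


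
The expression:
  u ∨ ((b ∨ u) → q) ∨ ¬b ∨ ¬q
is always true.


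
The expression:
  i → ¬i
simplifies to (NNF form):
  ¬i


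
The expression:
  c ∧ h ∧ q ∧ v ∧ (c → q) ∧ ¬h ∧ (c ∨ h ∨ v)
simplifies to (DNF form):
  False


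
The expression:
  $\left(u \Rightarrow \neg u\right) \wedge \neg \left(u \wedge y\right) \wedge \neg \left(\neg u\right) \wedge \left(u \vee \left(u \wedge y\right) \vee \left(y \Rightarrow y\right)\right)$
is never true.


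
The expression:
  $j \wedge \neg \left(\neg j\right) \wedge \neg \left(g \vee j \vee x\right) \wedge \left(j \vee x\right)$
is never true.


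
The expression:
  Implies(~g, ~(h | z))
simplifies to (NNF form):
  g | (~h & ~z)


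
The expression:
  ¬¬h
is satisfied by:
  {h: True}


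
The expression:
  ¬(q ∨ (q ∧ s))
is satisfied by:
  {q: False}


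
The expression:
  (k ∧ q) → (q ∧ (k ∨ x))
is always true.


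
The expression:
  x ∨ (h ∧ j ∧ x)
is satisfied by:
  {x: True}


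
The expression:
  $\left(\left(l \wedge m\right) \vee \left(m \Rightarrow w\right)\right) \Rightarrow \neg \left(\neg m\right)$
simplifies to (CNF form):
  $m$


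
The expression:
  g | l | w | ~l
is always true.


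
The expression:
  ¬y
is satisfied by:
  {y: False}


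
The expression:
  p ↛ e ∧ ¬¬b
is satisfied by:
  {p: True, b: True, e: False}


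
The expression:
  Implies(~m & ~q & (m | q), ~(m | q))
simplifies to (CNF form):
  True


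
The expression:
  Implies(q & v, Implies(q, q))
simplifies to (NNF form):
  True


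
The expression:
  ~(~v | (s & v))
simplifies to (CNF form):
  v & ~s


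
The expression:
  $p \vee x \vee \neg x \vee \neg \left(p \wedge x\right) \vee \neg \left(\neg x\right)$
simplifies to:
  $\text{True}$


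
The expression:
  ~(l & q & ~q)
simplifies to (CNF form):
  True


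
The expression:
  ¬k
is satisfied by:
  {k: False}


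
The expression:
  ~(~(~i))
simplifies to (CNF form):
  ~i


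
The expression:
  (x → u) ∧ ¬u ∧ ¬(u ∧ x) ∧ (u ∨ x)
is never true.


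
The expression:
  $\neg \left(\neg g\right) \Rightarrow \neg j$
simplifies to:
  $\neg g \vee \neg j$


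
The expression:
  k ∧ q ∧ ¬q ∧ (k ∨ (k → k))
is never true.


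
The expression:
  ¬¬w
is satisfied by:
  {w: True}


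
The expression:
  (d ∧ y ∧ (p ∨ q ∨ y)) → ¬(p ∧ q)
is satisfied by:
  {p: False, q: False, d: False, y: False}
  {y: True, p: False, q: False, d: False}
  {d: True, p: False, q: False, y: False}
  {y: True, d: True, p: False, q: False}
  {q: True, y: False, p: False, d: False}
  {y: True, q: True, p: False, d: False}
  {d: True, q: True, y: False, p: False}
  {y: True, d: True, q: True, p: False}
  {p: True, d: False, q: False, y: False}
  {y: True, p: True, d: False, q: False}
  {d: True, p: True, y: False, q: False}
  {y: True, d: True, p: True, q: False}
  {q: True, p: True, d: False, y: False}
  {y: True, q: True, p: True, d: False}
  {d: True, q: True, p: True, y: False}


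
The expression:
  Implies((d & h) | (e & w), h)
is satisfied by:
  {h: True, w: False, e: False}
  {w: False, e: False, h: False}
  {h: True, e: True, w: False}
  {e: True, w: False, h: False}
  {h: True, w: True, e: False}
  {w: True, h: False, e: False}
  {h: True, e: True, w: True}


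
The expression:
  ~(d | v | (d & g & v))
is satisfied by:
  {d: False, v: False}


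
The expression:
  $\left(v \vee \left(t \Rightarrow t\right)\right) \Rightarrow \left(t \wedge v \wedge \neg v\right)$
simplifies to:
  $\text{False}$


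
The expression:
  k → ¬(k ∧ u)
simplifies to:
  ¬k ∨ ¬u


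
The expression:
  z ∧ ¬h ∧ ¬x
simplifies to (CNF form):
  z ∧ ¬h ∧ ¬x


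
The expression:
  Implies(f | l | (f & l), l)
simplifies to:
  l | ~f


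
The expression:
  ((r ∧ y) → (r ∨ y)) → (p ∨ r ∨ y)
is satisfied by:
  {r: True, y: True, p: True}
  {r: True, y: True, p: False}
  {r: True, p: True, y: False}
  {r: True, p: False, y: False}
  {y: True, p: True, r: False}
  {y: True, p: False, r: False}
  {p: True, y: False, r: False}


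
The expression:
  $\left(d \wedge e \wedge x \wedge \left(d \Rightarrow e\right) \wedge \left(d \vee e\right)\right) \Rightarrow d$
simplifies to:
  $\text{True}$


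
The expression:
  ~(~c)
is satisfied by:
  {c: True}


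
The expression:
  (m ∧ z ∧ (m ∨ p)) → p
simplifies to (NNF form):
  p ∨ ¬m ∨ ¬z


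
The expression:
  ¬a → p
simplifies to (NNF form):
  a ∨ p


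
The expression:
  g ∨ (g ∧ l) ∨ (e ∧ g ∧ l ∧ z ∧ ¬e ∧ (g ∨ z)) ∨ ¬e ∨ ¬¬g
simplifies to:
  g ∨ ¬e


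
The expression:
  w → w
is always true.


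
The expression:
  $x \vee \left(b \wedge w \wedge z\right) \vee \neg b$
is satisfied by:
  {x: True, w: True, z: True, b: False}
  {x: True, w: True, z: False, b: False}
  {x: True, z: True, w: False, b: False}
  {x: True, z: False, w: False, b: False}
  {w: True, z: True, x: False, b: False}
  {w: True, x: False, z: False, b: False}
  {w: False, z: True, x: False, b: False}
  {w: False, x: False, z: False, b: False}
  {x: True, b: True, w: True, z: True}
  {x: True, b: True, w: True, z: False}
  {x: True, b: True, z: True, w: False}
  {x: True, b: True, z: False, w: False}
  {b: True, w: True, z: True, x: False}


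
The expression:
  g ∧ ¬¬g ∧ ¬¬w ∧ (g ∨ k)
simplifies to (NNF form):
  g ∧ w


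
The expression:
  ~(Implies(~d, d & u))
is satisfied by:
  {d: False}


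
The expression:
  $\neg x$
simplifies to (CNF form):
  $\neg x$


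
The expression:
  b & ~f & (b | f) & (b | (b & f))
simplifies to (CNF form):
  b & ~f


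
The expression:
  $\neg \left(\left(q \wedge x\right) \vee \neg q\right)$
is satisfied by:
  {q: True, x: False}


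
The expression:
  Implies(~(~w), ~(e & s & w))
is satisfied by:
  {s: False, e: False, w: False}
  {w: True, s: False, e: False}
  {e: True, s: False, w: False}
  {w: True, e: True, s: False}
  {s: True, w: False, e: False}
  {w: True, s: True, e: False}
  {e: True, s: True, w: False}


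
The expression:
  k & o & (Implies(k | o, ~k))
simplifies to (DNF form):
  False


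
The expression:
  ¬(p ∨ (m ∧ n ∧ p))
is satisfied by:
  {p: False}


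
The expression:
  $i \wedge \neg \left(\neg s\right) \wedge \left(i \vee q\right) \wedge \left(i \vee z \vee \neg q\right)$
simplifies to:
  $i \wedge s$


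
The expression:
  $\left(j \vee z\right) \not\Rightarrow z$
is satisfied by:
  {j: True, z: False}


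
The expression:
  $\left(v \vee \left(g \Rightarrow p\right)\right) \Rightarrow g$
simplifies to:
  $g$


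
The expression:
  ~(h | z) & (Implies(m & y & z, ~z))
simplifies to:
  ~h & ~z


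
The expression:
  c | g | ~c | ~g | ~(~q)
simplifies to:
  True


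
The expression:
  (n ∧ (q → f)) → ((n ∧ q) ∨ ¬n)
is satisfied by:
  {q: True, n: False}
  {n: False, q: False}
  {n: True, q: True}


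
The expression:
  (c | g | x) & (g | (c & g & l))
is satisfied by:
  {g: True}


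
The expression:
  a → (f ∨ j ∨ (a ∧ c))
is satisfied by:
  {c: True, f: True, j: True, a: False}
  {c: True, f: True, j: False, a: False}
  {c: True, j: True, f: False, a: False}
  {c: True, j: False, f: False, a: False}
  {f: True, j: True, c: False, a: False}
  {f: True, j: False, c: False, a: False}
  {j: True, c: False, f: False, a: False}
  {j: False, c: False, f: False, a: False}
  {a: True, c: True, f: True, j: True}
  {a: True, c: True, f: True, j: False}
  {a: True, c: True, j: True, f: False}
  {a: True, c: True, j: False, f: False}
  {a: True, f: True, j: True, c: False}
  {a: True, f: True, j: False, c: False}
  {a: True, j: True, f: False, c: False}
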